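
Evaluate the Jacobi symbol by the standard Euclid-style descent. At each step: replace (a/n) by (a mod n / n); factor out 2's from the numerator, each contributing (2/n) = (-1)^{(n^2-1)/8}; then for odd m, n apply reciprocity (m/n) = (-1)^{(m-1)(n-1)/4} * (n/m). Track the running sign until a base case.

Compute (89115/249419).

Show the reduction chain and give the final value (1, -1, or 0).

-1

reciprocity: (89115/249419) = -1·(249419/89115) since 89115 mod 4 = 3, 249419 mod 4 = 3; sign now -1
(249419/89115) = (71189/89115)   [reduce mod 89115]
reciprocity: (71189/89115) = +1·(89115/71189) since 71189 mod 4 = 1, 89115 mod 4 = 3; sign now -1
(89115/71189) = (17926/71189)   [reduce mod 71189]
17926 = 2^1·8963; (2/71189) = -1 since 71189 mod 8 = 5, so (17926/71189) = (-1)^1·(8963/71189); sign now +1
reciprocity: (8963/71189) = +1·(71189/8963) since 8963 mod 4 = 3, 71189 mod 4 = 1; sign now +1
(71189/8963) = (8448/8963)   [reduce mod 8963]
8448 = 2^8·33; (2/8963) = -1 since 8963 mod 8 = 3, so (8448/8963) = (-1)^8·(33/8963); sign now +1
reciprocity: (33/8963) = +1·(8963/33) since 33 mod 4 = 1, 8963 mod 4 = 3; sign now +1
(8963/33) = (20/33)   [reduce mod 33]
20 = 2^2·5; (2/33) = +1 since 33 mod 8 = 1, so (20/33) = (+1)^2·(5/33); sign now +1
reciprocity: (5/33) = +1·(33/5) since 5 mod 4 = 1, 33 mod 4 = 1; sign now +1
(33/5) = (3/5)   [reduce mod 5]
reciprocity: (3/5) = +1·(5/3) since 3 mod 4 = 3, 5 mod 4 = 1; sign now +1
(5/3) = (2/3)   [reduce mod 3]
2 = 2^1·1; (2/3) = -1 since 3 mod 8 = 3, so (2/3) = (-1)^1·(1/3); sign now -1
(1/3) = 1; final value = sign = -1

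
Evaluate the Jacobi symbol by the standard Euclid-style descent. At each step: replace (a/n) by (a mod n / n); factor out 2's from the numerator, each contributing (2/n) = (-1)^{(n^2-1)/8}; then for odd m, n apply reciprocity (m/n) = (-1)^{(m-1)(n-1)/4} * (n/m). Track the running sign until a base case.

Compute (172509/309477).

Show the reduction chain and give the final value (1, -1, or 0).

0

flip (172509/309477) -> (309477/172509): both odd, 172509 mod 4 = 1, 309477 mod 4 = 1, so the flip contributes +1; sign now +1
(309477/172509): 309477 mod 172509 = 136968, so (309477/172509) = (136968/172509)
factor out 2^3: 136968 = 2^3·17121; with 172509 mod 8 = 5, (2/172509) = -1; sign now -1; continue with (17121/172509)
flip (17121/172509) -> (172509/17121): both odd, 17121 mod 4 = 1, 172509 mod 4 = 1, so the flip contributes +1; sign now -1
(172509/17121): 172509 mod 17121 = 1299, so (172509/17121) = (1299/17121)
flip (1299/17121) -> (17121/1299): both odd, 1299 mod 4 = 3, 17121 mod 4 = 1, so the flip contributes +1; sign now -1
(17121/1299): 17121 mod 1299 = 234, so (17121/1299) = (234/1299)
factor out 2^1: 234 = 2^1·117; with 1299 mod 8 = 3, (2/1299) = -1; sign now +1; continue with (117/1299)
flip (117/1299) -> (1299/117): both odd, 117 mod 4 = 1, 1299 mod 4 = 3, so the flip contributes +1; sign now +1
(1299/117): 1299 mod 117 = 12, so (1299/117) = (12/117)
factor out 2^2: 12 = 2^2·3; with 117 mod 8 = 5, (2/117) = -1; sign now +1; continue with (3/117)
flip (3/117) -> (117/3): both odd, 3 mod 4 = 3, 117 mod 4 = 1, so the flip contributes +1; sign now +1
(117/3): 117 mod 3 = 0, so (117/3) = (0/3)
reached (0/3); gcd(a, n) > 1, so (0/3) = 0 and the symbol is 0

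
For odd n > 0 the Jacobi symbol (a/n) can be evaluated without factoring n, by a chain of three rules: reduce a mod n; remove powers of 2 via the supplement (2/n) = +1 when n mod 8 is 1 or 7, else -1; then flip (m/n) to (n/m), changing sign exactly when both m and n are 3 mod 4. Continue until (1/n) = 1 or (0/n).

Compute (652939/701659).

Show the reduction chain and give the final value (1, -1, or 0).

0

flip (652939/701659) -> (701659/652939): both odd, 652939 mod 4 = 3, 701659 mod 4 = 3, so the flip contributes -1; sign now -1
(701659/652939): 701659 mod 652939 = 48720, so (701659/652939) = (48720/652939)
factor out 2^4: 48720 = 2^4·3045; with 652939 mod 8 = 3, (2/652939) = -1; sign now -1; continue with (3045/652939)
flip (3045/652939) -> (652939/3045): both odd, 3045 mod 4 = 1, 652939 mod 4 = 3, so the flip contributes +1; sign now -1
(652939/3045): 652939 mod 3045 = 1309, so (652939/3045) = (1309/3045)
flip (1309/3045) -> (3045/1309): both odd, 1309 mod 4 = 1, 3045 mod 4 = 1, so the flip contributes +1; sign now -1
(3045/1309): 3045 mod 1309 = 427, so (3045/1309) = (427/1309)
flip (427/1309) -> (1309/427): both odd, 427 mod 4 = 3, 1309 mod 4 = 1, so the flip contributes +1; sign now -1
(1309/427): 1309 mod 427 = 28, so (1309/427) = (28/427)
factor out 2^2: 28 = 2^2·7; with 427 mod 8 = 3, (2/427) = -1; sign now -1; continue with (7/427)
flip (7/427) -> (427/7): both odd, 7 mod 4 = 3, 427 mod 4 = 3, so the flip contributes -1; sign now +1
(427/7): 427 mod 7 = 0, so (427/7) = (0/7)
reached (0/7); gcd(a, n) > 1, so (0/7) = 0 and the symbol is 0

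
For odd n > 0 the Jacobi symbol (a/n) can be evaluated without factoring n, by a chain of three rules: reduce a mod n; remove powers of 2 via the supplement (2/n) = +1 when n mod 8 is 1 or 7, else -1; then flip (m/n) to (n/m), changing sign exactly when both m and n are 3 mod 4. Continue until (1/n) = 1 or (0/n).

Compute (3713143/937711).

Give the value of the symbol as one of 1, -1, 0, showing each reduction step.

-1

(3713143/937711) = (900010/937711)   [reduce mod 937711]
900010 = 2^1·450005; (2/937711) = +1 since 937711 mod 8 = 7, so (900010/937711) = (+1)^1·(450005/937711); sign now +1
reciprocity: (450005/937711) = +1·(937711/450005) since 450005 mod 4 = 1, 937711 mod 4 = 3; sign now +1
(937711/450005) = (37701/450005)   [reduce mod 450005]
reciprocity: (37701/450005) = +1·(450005/37701) since 37701 mod 4 = 1, 450005 mod 4 = 1; sign now +1
(450005/37701) = (35294/37701)   [reduce mod 37701]
35294 = 2^1·17647; (2/37701) = -1 since 37701 mod 8 = 5, so (35294/37701) = (-1)^1·(17647/37701); sign now -1
reciprocity: (17647/37701) = +1·(37701/17647) since 17647 mod 4 = 3, 37701 mod 4 = 1; sign now -1
(37701/17647) = (2407/17647)   [reduce mod 17647]
reciprocity: (2407/17647) = -1·(17647/2407) since 2407 mod 4 = 3, 17647 mod 4 = 3; sign now +1
(17647/2407) = (798/2407)   [reduce mod 2407]
798 = 2^1·399; (2/2407) = +1 since 2407 mod 8 = 7, so (798/2407) = (+1)^1·(399/2407); sign now +1
reciprocity: (399/2407) = -1·(2407/399) since 399 mod 4 = 3, 2407 mod 4 = 3; sign now -1
(2407/399) = (13/399)   [reduce mod 399]
reciprocity: (13/399) = +1·(399/13) since 13 mod 4 = 1, 399 mod 4 = 3; sign now -1
(399/13) = (9/13)   [reduce mod 13]
reciprocity: (9/13) = +1·(13/9) since 9 mod 4 = 1, 13 mod 4 = 1; sign now -1
(13/9) = (4/9)   [reduce mod 9]
4 = 2^2·1; (2/9) = +1 since 9 mod 8 = 1, so (4/9) = (+1)^2·(1/9); sign now -1
(1/9) = 1; final value = sign = -1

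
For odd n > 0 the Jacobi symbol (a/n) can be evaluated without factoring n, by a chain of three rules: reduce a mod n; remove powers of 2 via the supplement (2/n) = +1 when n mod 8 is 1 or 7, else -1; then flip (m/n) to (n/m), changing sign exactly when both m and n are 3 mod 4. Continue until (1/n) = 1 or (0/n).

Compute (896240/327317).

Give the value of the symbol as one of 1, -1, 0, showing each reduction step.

1

(896240/327317): 896240 mod 327317 = 241606, so (896240/327317) = (241606/327317)
factor out 2^1: 241606 = 2^1·120803; with 327317 mod 8 = 5, (2/327317) = -1; sign now -1; continue with (120803/327317)
flip (120803/327317) -> (327317/120803): both odd, 120803 mod 4 = 3, 327317 mod 4 = 1, so the flip contributes +1; sign now -1
(327317/120803): 327317 mod 120803 = 85711, so (327317/120803) = (85711/120803)
flip (85711/120803) -> (120803/85711): both odd, 85711 mod 4 = 3, 120803 mod 4 = 3, so the flip contributes -1; sign now +1
(120803/85711): 120803 mod 85711 = 35092, so (120803/85711) = (35092/85711)
factor out 2^2: 35092 = 2^2·8773; with 85711 mod 8 = 7, (2/85711) = +1; sign now +1; continue with (8773/85711)
flip (8773/85711) -> (85711/8773): both odd, 8773 mod 4 = 1, 85711 mod 4 = 3, so the flip contributes +1; sign now +1
(85711/8773): 85711 mod 8773 = 6754, so (85711/8773) = (6754/8773)
factor out 2^1: 6754 = 2^1·3377; with 8773 mod 8 = 5, (2/8773) = -1; sign now -1; continue with (3377/8773)
flip (3377/8773) -> (8773/3377): both odd, 3377 mod 4 = 1, 8773 mod 4 = 1, so the flip contributes +1; sign now -1
(8773/3377): 8773 mod 3377 = 2019, so (8773/3377) = (2019/3377)
flip (2019/3377) -> (3377/2019): both odd, 2019 mod 4 = 3, 3377 mod 4 = 1, so the flip contributes +1; sign now -1
(3377/2019): 3377 mod 2019 = 1358, so (3377/2019) = (1358/2019)
factor out 2^1: 1358 = 2^1·679; with 2019 mod 8 = 3, (2/2019) = -1; sign now +1; continue with (679/2019)
flip (679/2019) -> (2019/679): both odd, 679 mod 4 = 3, 2019 mod 4 = 3, so the flip contributes -1; sign now -1
(2019/679): 2019 mod 679 = 661, so (2019/679) = (661/679)
flip (661/679) -> (679/661): both odd, 661 mod 4 = 1, 679 mod 4 = 3, so the flip contributes +1; sign now -1
(679/661): 679 mod 661 = 18, so (679/661) = (18/661)
factor out 2^1: 18 = 2^1·9; with 661 mod 8 = 5, (2/661) = -1; sign now +1; continue with (9/661)
flip (9/661) -> (661/9): both odd, 9 mod 4 = 1, 661 mod 4 = 1, so the flip contributes +1; sign now +1
(661/9): 661 mod 9 = 4, so (661/9) = (4/9)
factor out 2^2: 4 = 2^2·1; with 9 mod 8 = 1, (2/9) = +1; sign now +1; continue with (1/9)
reached (1/9) = 1, so the symbol is +1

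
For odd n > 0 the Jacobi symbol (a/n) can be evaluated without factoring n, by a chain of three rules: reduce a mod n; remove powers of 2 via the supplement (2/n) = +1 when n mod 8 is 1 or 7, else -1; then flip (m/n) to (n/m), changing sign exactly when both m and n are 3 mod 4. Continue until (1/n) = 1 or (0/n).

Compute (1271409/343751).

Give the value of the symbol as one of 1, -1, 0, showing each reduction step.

-1

(1271409/343751) = (240156/343751)   [reduce mod 343751]
240156 = 2^2·60039; (2/343751) = +1 since 343751 mod 8 = 7, so (240156/343751) = (+1)^2·(60039/343751); sign now +1
reciprocity: (60039/343751) = -1·(343751/60039) since 60039 mod 4 = 3, 343751 mod 4 = 3; sign now -1
(343751/60039) = (43556/60039)   [reduce mod 60039]
43556 = 2^2·10889; (2/60039) = +1 since 60039 mod 8 = 7, so (43556/60039) = (+1)^2·(10889/60039); sign now -1
reciprocity: (10889/60039) = +1·(60039/10889) since 10889 mod 4 = 1, 60039 mod 4 = 3; sign now -1
(60039/10889) = (5594/10889)   [reduce mod 10889]
5594 = 2^1·2797; (2/10889) = +1 since 10889 mod 8 = 1, so (5594/10889) = (+1)^1·(2797/10889); sign now -1
reciprocity: (2797/10889) = +1·(10889/2797) since 2797 mod 4 = 1, 10889 mod 4 = 1; sign now -1
(10889/2797) = (2498/2797)   [reduce mod 2797]
2498 = 2^1·1249; (2/2797) = -1 since 2797 mod 8 = 5, so (2498/2797) = (-1)^1·(1249/2797); sign now +1
reciprocity: (1249/2797) = +1·(2797/1249) since 1249 mod 4 = 1, 2797 mod 4 = 1; sign now +1
(2797/1249) = (299/1249)   [reduce mod 1249]
reciprocity: (299/1249) = +1·(1249/299) since 299 mod 4 = 3, 1249 mod 4 = 1; sign now +1
(1249/299) = (53/299)   [reduce mod 299]
reciprocity: (53/299) = +1·(299/53) since 53 mod 4 = 1, 299 mod 4 = 3; sign now +1
(299/53) = (34/53)   [reduce mod 53]
34 = 2^1·17; (2/53) = -1 since 53 mod 8 = 5, so (34/53) = (-1)^1·(17/53); sign now -1
reciprocity: (17/53) = +1·(53/17) since 17 mod 4 = 1, 53 mod 4 = 1; sign now -1
(53/17) = (2/17)   [reduce mod 17]
2 = 2^1·1; (2/17) = +1 since 17 mod 8 = 1, so (2/17) = (+1)^1·(1/17); sign now -1
(1/17) = 1; final value = sign = -1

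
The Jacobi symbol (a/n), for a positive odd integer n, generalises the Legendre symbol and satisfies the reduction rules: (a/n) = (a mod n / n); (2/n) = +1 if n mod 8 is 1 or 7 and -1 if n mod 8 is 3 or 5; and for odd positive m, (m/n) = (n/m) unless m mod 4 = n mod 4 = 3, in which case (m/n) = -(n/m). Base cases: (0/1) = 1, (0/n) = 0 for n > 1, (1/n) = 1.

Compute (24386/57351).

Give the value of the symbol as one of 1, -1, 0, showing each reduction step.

1

24386 = 2^1·12193; (2/57351) = +1 since 57351 mod 8 = 7, so (24386/57351) = (+1)^1·(12193/57351); sign now +1
reciprocity: (12193/57351) = +1·(57351/12193) since 12193 mod 4 = 1, 57351 mod 4 = 3; sign now +1
(57351/12193) = (8579/12193)   [reduce mod 12193]
reciprocity: (8579/12193) = +1·(12193/8579) since 8579 mod 4 = 3, 12193 mod 4 = 1; sign now +1
(12193/8579) = (3614/8579)   [reduce mod 8579]
3614 = 2^1·1807; (2/8579) = -1 since 8579 mod 8 = 3, so (3614/8579) = (-1)^1·(1807/8579); sign now -1
reciprocity: (1807/8579) = -1·(8579/1807) since 1807 mod 4 = 3, 8579 mod 4 = 3; sign now +1
(8579/1807) = (1351/1807)   [reduce mod 1807]
reciprocity: (1351/1807) = -1·(1807/1351) since 1351 mod 4 = 3, 1807 mod 4 = 3; sign now -1
(1807/1351) = (456/1351)   [reduce mod 1351]
456 = 2^3·57; (2/1351) = +1 since 1351 mod 8 = 7, so (456/1351) = (+1)^3·(57/1351); sign now -1
reciprocity: (57/1351) = +1·(1351/57) since 57 mod 4 = 1, 1351 mod 4 = 3; sign now -1
(1351/57) = (40/57)   [reduce mod 57]
40 = 2^3·5; (2/57) = +1 since 57 mod 8 = 1, so (40/57) = (+1)^3·(5/57); sign now -1
reciprocity: (5/57) = +1·(57/5) since 5 mod 4 = 1, 57 mod 4 = 1; sign now -1
(57/5) = (2/5)   [reduce mod 5]
2 = 2^1·1; (2/5) = -1 since 5 mod 8 = 5, so (2/5) = (-1)^1·(1/5); sign now +1
(1/5) = 1; final value = sign = +1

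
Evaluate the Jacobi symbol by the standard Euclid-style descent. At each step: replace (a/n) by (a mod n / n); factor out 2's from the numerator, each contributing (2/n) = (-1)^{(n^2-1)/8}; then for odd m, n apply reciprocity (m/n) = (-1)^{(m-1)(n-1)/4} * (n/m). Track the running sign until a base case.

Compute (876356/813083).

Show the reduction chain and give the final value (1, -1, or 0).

(876356/813083): 876356 mod 813083 = 63273, so (876356/813083) = (63273/813083)
flip (63273/813083) -> (813083/63273): both odd, 63273 mod 4 = 1, 813083 mod 4 = 3, so the flip contributes +1; sign now +1
(813083/63273): 813083 mod 63273 = 53807, so (813083/63273) = (53807/63273)
flip (53807/63273) -> (63273/53807): both odd, 53807 mod 4 = 3, 63273 mod 4 = 1, so the flip contributes +1; sign now +1
(63273/53807): 63273 mod 53807 = 9466, so (63273/53807) = (9466/53807)
factor out 2^1: 9466 = 2^1·4733; with 53807 mod 8 = 7, (2/53807) = +1; sign now +1; continue with (4733/53807)
flip (4733/53807) -> (53807/4733): both odd, 4733 mod 4 = 1, 53807 mod 4 = 3, so the flip contributes +1; sign now +1
(53807/4733): 53807 mod 4733 = 1744, so (53807/4733) = (1744/4733)
factor out 2^4: 1744 = 2^4·109; with 4733 mod 8 = 5, (2/4733) = -1; sign now +1; continue with (109/4733)
flip (109/4733) -> (4733/109): both odd, 109 mod 4 = 1, 4733 mod 4 = 1, so the flip contributes +1; sign now +1
(4733/109): 4733 mod 109 = 46, so (4733/109) = (46/109)
factor out 2^1: 46 = 2^1·23; with 109 mod 8 = 5, (2/109) = -1; sign now -1; continue with (23/109)
flip (23/109) -> (109/23): both odd, 23 mod 4 = 3, 109 mod 4 = 1, so the flip contributes +1; sign now -1
(109/23): 109 mod 23 = 17, so (109/23) = (17/23)
flip (17/23) -> (23/17): both odd, 17 mod 4 = 1, 23 mod 4 = 3, so the flip contributes +1; sign now -1
(23/17): 23 mod 17 = 6, so (23/17) = (6/17)
factor out 2^1: 6 = 2^1·3; with 17 mod 8 = 1, (2/17) = +1; sign now -1; continue with (3/17)
flip (3/17) -> (17/3): both odd, 3 mod 4 = 3, 17 mod 4 = 1, so the flip contributes +1; sign now -1
(17/3): 17 mod 3 = 2, so (17/3) = (2/3)
factor out 2^1: 2 = 2^1·1; with 3 mod 8 = 3, (2/3) = -1; sign now +1; continue with (1/3)
reached (1/3) = 1, so the symbol is +1

1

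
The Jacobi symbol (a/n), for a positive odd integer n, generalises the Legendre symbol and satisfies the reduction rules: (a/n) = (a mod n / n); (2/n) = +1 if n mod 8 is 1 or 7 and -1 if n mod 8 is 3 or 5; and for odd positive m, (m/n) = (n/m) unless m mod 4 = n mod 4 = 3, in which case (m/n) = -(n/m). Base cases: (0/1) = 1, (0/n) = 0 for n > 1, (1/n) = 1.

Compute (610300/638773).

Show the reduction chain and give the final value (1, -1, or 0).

-1

factor out 2^2: 610300 = 2^2·152575; with 638773 mod 8 = 5, (2/638773) = -1; sign now +1; continue with (152575/638773)
flip (152575/638773) -> (638773/152575): both odd, 152575 mod 4 = 3, 638773 mod 4 = 1, so the flip contributes +1; sign now +1
(638773/152575): 638773 mod 152575 = 28473, so (638773/152575) = (28473/152575)
flip (28473/152575) -> (152575/28473): both odd, 28473 mod 4 = 1, 152575 mod 4 = 3, so the flip contributes +1; sign now +1
(152575/28473): 152575 mod 28473 = 10210, so (152575/28473) = (10210/28473)
factor out 2^1: 10210 = 2^1·5105; with 28473 mod 8 = 1, (2/28473) = +1; sign now +1; continue with (5105/28473)
flip (5105/28473) -> (28473/5105): both odd, 5105 mod 4 = 1, 28473 mod 4 = 1, so the flip contributes +1; sign now +1
(28473/5105): 28473 mod 5105 = 2948, so (28473/5105) = (2948/5105)
factor out 2^2: 2948 = 2^2·737; with 5105 mod 8 = 1, (2/5105) = +1; sign now +1; continue with (737/5105)
flip (737/5105) -> (5105/737): both odd, 737 mod 4 = 1, 5105 mod 4 = 1, so the flip contributes +1; sign now +1
(5105/737): 5105 mod 737 = 683, so (5105/737) = (683/737)
flip (683/737) -> (737/683): both odd, 683 mod 4 = 3, 737 mod 4 = 1, so the flip contributes +1; sign now +1
(737/683): 737 mod 683 = 54, so (737/683) = (54/683)
factor out 2^1: 54 = 2^1·27; with 683 mod 8 = 3, (2/683) = -1; sign now -1; continue with (27/683)
flip (27/683) -> (683/27): both odd, 27 mod 4 = 3, 683 mod 4 = 3, so the flip contributes -1; sign now +1
(683/27): 683 mod 27 = 8, so (683/27) = (8/27)
factor out 2^3: 8 = 2^3·1; with 27 mod 8 = 3, (2/27) = -1; sign now -1; continue with (1/27)
reached (1/27) = 1, so the symbol is -1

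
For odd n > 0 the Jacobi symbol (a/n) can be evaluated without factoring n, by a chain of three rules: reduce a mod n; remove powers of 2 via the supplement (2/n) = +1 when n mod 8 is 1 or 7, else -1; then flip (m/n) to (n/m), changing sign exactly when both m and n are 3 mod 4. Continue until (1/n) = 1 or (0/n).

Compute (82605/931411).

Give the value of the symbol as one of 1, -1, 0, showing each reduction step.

reciprocity: (82605/931411) = +1·(931411/82605) since 82605 mod 4 = 1, 931411 mod 4 = 3; sign now +1
(931411/82605) = (22756/82605)   [reduce mod 82605]
22756 = 2^2·5689; (2/82605) = -1 since 82605 mod 8 = 5, so (22756/82605) = (-1)^2·(5689/82605); sign now +1
reciprocity: (5689/82605) = +1·(82605/5689) since 5689 mod 4 = 1, 82605 mod 4 = 1; sign now +1
(82605/5689) = (2959/5689)   [reduce mod 5689]
reciprocity: (2959/5689) = +1·(5689/2959) since 2959 mod 4 = 3, 5689 mod 4 = 1; sign now +1
(5689/2959) = (2730/2959)   [reduce mod 2959]
2730 = 2^1·1365; (2/2959) = +1 since 2959 mod 8 = 7, so (2730/2959) = (+1)^1·(1365/2959); sign now +1
reciprocity: (1365/2959) = +1·(2959/1365) since 1365 mod 4 = 1, 2959 mod 4 = 3; sign now +1
(2959/1365) = (229/1365)   [reduce mod 1365]
reciprocity: (229/1365) = +1·(1365/229) since 229 mod 4 = 1, 1365 mod 4 = 1; sign now +1
(1365/229) = (220/229)   [reduce mod 229]
220 = 2^2·55; (2/229) = -1 since 229 mod 8 = 5, so (220/229) = (-1)^2·(55/229); sign now +1
reciprocity: (55/229) = +1·(229/55) since 55 mod 4 = 3, 229 mod 4 = 1; sign now +1
(229/55) = (9/55)   [reduce mod 55]
reciprocity: (9/55) = +1·(55/9) since 9 mod 4 = 1, 55 mod 4 = 3; sign now +1
(55/9) = (1/9)   [reduce mod 9]
(1/9) = 1; final value = sign = +1

1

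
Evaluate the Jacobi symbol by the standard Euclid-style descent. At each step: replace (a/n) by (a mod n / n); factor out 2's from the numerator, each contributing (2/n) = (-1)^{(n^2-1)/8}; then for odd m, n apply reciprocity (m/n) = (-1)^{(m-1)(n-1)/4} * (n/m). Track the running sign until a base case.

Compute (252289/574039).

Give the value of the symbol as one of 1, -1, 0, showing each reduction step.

flip (252289/574039) -> (574039/252289): both odd, 252289 mod 4 = 1, 574039 mod 4 = 3, so the flip contributes +1; sign now +1
(574039/252289): 574039 mod 252289 = 69461, so (574039/252289) = (69461/252289)
flip (69461/252289) -> (252289/69461): both odd, 69461 mod 4 = 1, 252289 mod 4 = 1, so the flip contributes +1; sign now +1
(252289/69461): 252289 mod 69461 = 43906, so (252289/69461) = (43906/69461)
factor out 2^1: 43906 = 2^1·21953; with 69461 mod 8 = 5, (2/69461) = -1; sign now -1; continue with (21953/69461)
flip (21953/69461) -> (69461/21953): both odd, 21953 mod 4 = 1, 69461 mod 4 = 1, so the flip contributes +1; sign now -1
(69461/21953): 69461 mod 21953 = 3602, so (69461/21953) = (3602/21953)
factor out 2^1: 3602 = 2^1·1801; with 21953 mod 8 = 1, (2/21953) = +1; sign now -1; continue with (1801/21953)
flip (1801/21953) -> (21953/1801): both odd, 1801 mod 4 = 1, 21953 mod 4 = 1, so the flip contributes +1; sign now -1
(21953/1801): 21953 mod 1801 = 341, so (21953/1801) = (341/1801)
flip (341/1801) -> (1801/341): both odd, 341 mod 4 = 1, 1801 mod 4 = 1, so the flip contributes +1; sign now -1
(1801/341): 1801 mod 341 = 96, so (1801/341) = (96/341)
factor out 2^5: 96 = 2^5·3; with 341 mod 8 = 5, (2/341) = -1; sign now +1; continue with (3/341)
flip (3/341) -> (341/3): both odd, 3 mod 4 = 3, 341 mod 4 = 1, so the flip contributes +1; sign now +1
(341/3): 341 mod 3 = 2, so (341/3) = (2/3)
factor out 2^1: 2 = 2^1·1; with 3 mod 8 = 3, (2/3) = -1; sign now -1; continue with (1/3)
reached (1/3) = 1, so the symbol is -1

-1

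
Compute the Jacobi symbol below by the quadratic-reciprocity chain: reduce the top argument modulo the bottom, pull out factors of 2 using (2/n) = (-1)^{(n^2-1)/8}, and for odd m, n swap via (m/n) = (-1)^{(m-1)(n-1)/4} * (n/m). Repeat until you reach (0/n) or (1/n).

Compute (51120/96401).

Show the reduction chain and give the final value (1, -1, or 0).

1

factor out 2^4: 51120 = 2^4·3195; with 96401 mod 8 = 1, (2/96401) = +1; sign now +1; continue with (3195/96401)
flip (3195/96401) -> (96401/3195): both odd, 3195 mod 4 = 3, 96401 mod 4 = 1, so the flip contributes +1; sign now +1
(96401/3195): 96401 mod 3195 = 551, so (96401/3195) = (551/3195)
flip (551/3195) -> (3195/551): both odd, 551 mod 4 = 3, 3195 mod 4 = 3, so the flip contributes -1; sign now -1
(3195/551): 3195 mod 551 = 440, so (3195/551) = (440/551)
factor out 2^3: 440 = 2^3·55; with 551 mod 8 = 7, (2/551) = +1; sign now -1; continue with (55/551)
flip (55/551) -> (551/55): both odd, 55 mod 4 = 3, 551 mod 4 = 3, so the flip contributes -1; sign now +1
(551/55): 551 mod 55 = 1, so (551/55) = (1/55)
reached (1/55) = 1, so the symbol is +1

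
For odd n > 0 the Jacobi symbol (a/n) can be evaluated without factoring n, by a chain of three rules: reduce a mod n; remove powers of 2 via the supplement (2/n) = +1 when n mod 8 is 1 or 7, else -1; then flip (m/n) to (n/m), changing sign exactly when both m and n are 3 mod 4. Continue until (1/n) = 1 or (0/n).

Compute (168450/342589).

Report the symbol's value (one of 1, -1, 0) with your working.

-1

168450 = 2^1·84225; (2/342589) = -1 since 342589 mod 8 = 5, so (168450/342589) = (-1)^1·(84225/342589); sign now -1
reciprocity: (84225/342589) = +1·(342589/84225) since 84225 mod 4 = 1, 342589 mod 4 = 1; sign now -1
(342589/84225) = (5689/84225)   [reduce mod 84225]
reciprocity: (5689/84225) = +1·(84225/5689) since 5689 mod 4 = 1, 84225 mod 4 = 1; sign now -1
(84225/5689) = (4579/5689)   [reduce mod 5689]
reciprocity: (4579/5689) = +1·(5689/4579) since 4579 mod 4 = 3, 5689 mod 4 = 1; sign now -1
(5689/4579) = (1110/4579)   [reduce mod 4579]
1110 = 2^1·555; (2/4579) = -1 since 4579 mod 8 = 3, so (1110/4579) = (-1)^1·(555/4579); sign now +1
reciprocity: (555/4579) = -1·(4579/555) since 555 mod 4 = 3, 4579 mod 4 = 3; sign now -1
(4579/555) = (139/555)   [reduce mod 555]
reciprocity: (139/555) = -1·(555/139) since 139 mod 4 = 3, 555 mod 4 = 3; sign now +1
(555/139) = (138/139)   [reduce mod 139]
138 = 2^1·69; (2/139) = -1 since 139 mod 8 = 3, so (138/139) = (-1)^1·(69/139); sign now -1
reciprocity: (69/139) = +1·(139/69) since 69 mod 4 = 1, 139 mod 4 = 3; sign now -1
(139/69) = (1/69)   [reduce mod 69]
(1/69) = 1; final value = sign = -1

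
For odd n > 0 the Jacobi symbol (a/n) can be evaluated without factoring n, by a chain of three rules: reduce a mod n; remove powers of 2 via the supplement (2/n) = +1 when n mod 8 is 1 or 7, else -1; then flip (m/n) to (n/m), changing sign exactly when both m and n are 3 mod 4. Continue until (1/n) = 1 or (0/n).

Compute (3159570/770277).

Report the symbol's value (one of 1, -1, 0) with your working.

(3159570/770277) = (78462/770277)   [reduce mod 770277]
78462 = 2^1·39231; (2/770277) = -1 since 770277 mod 8 = 5, so (78462/770277) = (-1)^1·(39231/770277); sign now -1
reciprocity: (39231/770277) = +1·(770277/39231) since 39231 mod 4 = 3, 770277 mod 4 = 1; sign now -1
(770277/39231) = (24888/39231)   [reduce mod 39231]
24888 = 2^3·3111; (2/39231) = +1 since 39231 mod 8 = 7, so (24888/39231) = (+1)^3·(3111/39231); sign now -1
reciprocity: (3111/39231) = -1·(39231/3111) since 3111 mod 4 = 3, 39231 mod 4 = 3; sign now +1
(39231/3111) = (1899/3111)   [reduce mod 3111]
reciprocity: (1899/3111) = -1·(3111/1899) since 1899 mod 4 = 3, 3111 mod 4 = 3; sign now -1
(3111/1899) = (1212/1899)   [reduce mod 1899]
1212 = 2^2·303; (2/1899) = -1 since 1899 mod 8 = 3, so (1212/1899) = (-1)^2·(303/1899); sign now -1
reciprocity: (303/1899) = -1·(1899/303) since 303 mod 4 = 3, 1899 mod 4 = 3; sign now +1
(1899/303) = (81/303)   [reduce mod 303]
reciprocity: (81/303) = +1·(303/81) since 81 mod 4 = 1, 303 mod 4 = 3; sign now +1
(303/81) = (60/81)   [reduce mod 81]
60 = 2^2·15; (2/81) = +1 since 81 mod 8 = 1, so (60/81) = (+1)^2·(15/81); sign now +1
reciprocity: (15/81) = +1·(81/15) since 15 mod 4 = 3, 81 mod 4 = 1; sign now +1
(81/15) = (6/15)   [reduce mod 15]
6 = 2^1·3; (2/15) = +1 since 15 mod 8 = 7, so (6/15) = (+1)^1·(3/15); sign now +1
reciprocity: (3/15) = -1·(15/3) since 3 mod 4 = 3, 15 mod 4 = 3; sign now -1
(15/3) = (0/3)   [reduce mod 3]
(0/3) = 0   [gcd(a, n) > 1]; final value = 0

0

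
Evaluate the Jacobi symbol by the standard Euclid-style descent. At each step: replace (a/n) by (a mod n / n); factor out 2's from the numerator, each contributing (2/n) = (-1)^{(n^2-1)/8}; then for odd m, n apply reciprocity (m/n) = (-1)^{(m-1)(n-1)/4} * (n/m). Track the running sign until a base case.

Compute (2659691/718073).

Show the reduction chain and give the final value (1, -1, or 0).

1

(2659691/718073): 2659691 mod 718073 = 505472, so (2659691/718073) = (505472/718073)
factor out 2^7: 505472 = 2^7·3949; with 718073 mod 8 = 1, (2/718073) = +1; sign now +1; continue with (3949/718073)
flip (3949/718073) -> (718073/3949): both odd, 3949 mod 4 = 1, 718073 mod 4 = 1, so the flip contributes +1; sign now +1
(718073/3949): 718073 mod 3949 = 3304, so (718073/3949) = (3304/3949)
factor out 2^3: 3304 = 2^3·413; with 3949 mod 8 = 5, (2/3949) = -1; sign now -1; continue with (413/3949)
flip (413/3949) -> (3949/413): both odd, 413 mod 4 = 1, 3949 mod 4 = 1, so the flip contributes +1; sign now -1
(3949/413): 3949 mod 413 = 232, so (3949/413) = (232/413)
factor out 2^3: 232 = 2^3·29; with 413 mod 8 = 5, (2/413) = -1; sign now +1; continue with (29/413)
flip (29/413) -> (413/29): both odd, 29 mod 4 = 1, 413 mod 4 = 1, so the flip contributes +1; sign now +1
(413/29): 413 mod 29 = 7, so (413/29) = (7/29)
flip (7/29) -> (29/7): both odd, 7 mod 4 = 3, 29 mod 4 = 1, so the flip contributes +1; sign now +1
(29/7): 29 mod 7 = 1, so (29/7) = (1/7)
reached (1/7) = 1, so the symbol is +1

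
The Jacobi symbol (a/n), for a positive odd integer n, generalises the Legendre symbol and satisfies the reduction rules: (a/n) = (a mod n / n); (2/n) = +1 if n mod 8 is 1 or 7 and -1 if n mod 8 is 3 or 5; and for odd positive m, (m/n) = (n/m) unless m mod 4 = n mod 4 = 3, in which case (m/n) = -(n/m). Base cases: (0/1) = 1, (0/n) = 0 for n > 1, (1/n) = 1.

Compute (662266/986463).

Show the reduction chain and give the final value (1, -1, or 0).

662266 = 2^1·331133; (2/986463) = +1 since 986463 mod 8 = 7, so (662266/986463) = (+1)^1·(331133/986463); sign now +1
reciprocity: (331133/986463) = +1·(986463/331133) since 331133 mod 4 = 1, 986463 mod 4 = 3; sign now +1
(986463/331133) = (324197/331133)   [reduce mod 331133]
reciprocity: (324197/331133) = +1·(331133/324197) since 324197 mod 4 = 1, 331133 mod 4 = 1; sign now +1
(331133/324197) = (6936/324197)   [reduce mod 324197]
6936 = 2^3·867; (2/324197) = -1 since 324197 mod 8 = 5, so (6936/324197) = (-1)^3·(867/324197); sign now -1
reciprocity: (867/324197) = +1·(324197/867) since 867 mod 4 = 3, 324197 mod 4 = 1; sign now -1
(324197/867) = (806/867)   [reduce mod 867]
806 = 2^1·403; (2/867) = -1 since 867 mod 8 = 3, so (806/867) = (-1)^1·(403/867); sign now +1
reciprocity: (403/867) = -1·(867/403) since 403 mod 4 = 3, 867 mod 4 = 3; sign now -1
(867/403) = (61/403)   [reduce mod 403]
reciprocity: (61/403) = +1·(403/61) since 61 mod 4 = 1, 403 mod 4 = 3; sign now -1
(403/61) = (37/61)   [reduce mod 61]
reciprocity: (37/61) = +1·(61/37) since 37 mod 4 = 1, 61 mod 4 = 1; sign now -1
(61/37) = (24/37)   [reduce mod 37]
24 = 2^3·3; (2/37) = -1 since 37 mod 8 = 5, so (24/37) = (-1)^3·(3/37); sign now +1
reciprocity: (3/37) = +1·(37/3) since 3 mod 4 = 3, 37 mod 4 = 1; sign now +1
(37/3) = (1/3)   [reduce mod 3]
(1/3) = 1; final value = sign = +1

1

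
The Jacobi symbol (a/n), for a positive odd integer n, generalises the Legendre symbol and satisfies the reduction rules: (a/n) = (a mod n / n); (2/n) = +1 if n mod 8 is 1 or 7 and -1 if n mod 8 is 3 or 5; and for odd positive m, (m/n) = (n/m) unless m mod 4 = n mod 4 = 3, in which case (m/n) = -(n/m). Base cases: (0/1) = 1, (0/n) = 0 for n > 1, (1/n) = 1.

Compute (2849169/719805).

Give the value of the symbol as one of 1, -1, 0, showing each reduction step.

(2849169/719805) = (689754/719805)   [reduce mod 719805]
689754 = 2^1·344877; (2/719805) = -1 since 719805 mod 8 = 5, so (689754/719805) = (-1)^1·(344877/719805); sign now -1
reciprocity: (344877/719805) = +1·(719805/344877) since 344877 mod 4 = 1, 719805 mod 4 = 1; sign now -1
(719805/344877) = (30051/344877)   [reduce mod 344877]
reciprocity: (30051/344877) = +1·(344877/30051) since 30051 mod 4 = 3, 344877 mod 4 = 1; sign now -1
(344877/30051) = (14316/30051)   [reduce mod 30051]
14316 = 2^2·3579; (2/30051) = -1 since 30051 mod 8 = 3, so (14316/30051) = (-1)^2·(3579/30051); sign now -1
reciprocity: (3579/30051) = -1·(30051/3579) since 3579 mod 4 = 3, 30051 mod 4 = 3; sign now +1
(30051/3579) = (1419/3579)   [reduce mod 3579]
reciprocity: (1419/3579) = -1·(3579/1419) since 1419 mod 4 = 3, 3579 mod 4 = 3; sign now -1
(3579/1419) = (741/1419)   [reduce mod 1419]
reciprocity: (741/1419) = +1·(1419/741) since 741 mod 4 = 1, 1419 mod 4 = 3; sign now -1
(1419/741) = (678/741)   [reduce mod 741]
678 = 2^1·339; (2/741) = -1 since 741 mod 8 = 5, so (678/741) = (-1)^1·(339/741); sign now +1
reciprocity: (339/741) = +1·(741/339) since 339 mod 4 = 3, 741 mod 4 = 1; sign now +1
(741/339) = (63/339)   [reduce mod 339]
reciprocity: (63/339) = -1·(339/63) since 63 mod 4 = 3, 339 mod 4 = 3; sign now -1
(339/63) = (24/63)   [reduce mod 63]
24 = 2^3·3; (2/63) = +1 since 63 mod 8 = 7, so (24/63) = (+1)^3·(3/63); sign now -1
reciprocity: (3/63) = -1·(63/3) since 3 mod 4 = 3, 63 mod 4 = 3; sign now +1
(63/3) = (0/3)   [reduce mod 3]
(0/3) = 0   [gcd(a, n) > 1]; final value = 0

0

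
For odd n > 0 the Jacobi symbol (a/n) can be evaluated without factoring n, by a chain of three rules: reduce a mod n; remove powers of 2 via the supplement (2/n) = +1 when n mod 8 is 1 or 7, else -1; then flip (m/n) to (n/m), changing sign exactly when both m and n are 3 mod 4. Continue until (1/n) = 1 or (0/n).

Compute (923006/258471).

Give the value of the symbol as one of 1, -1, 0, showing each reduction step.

(923006/258471): 923006 mod 258471 = 147593, so (923006/258471) = (147593/258471)
flip (147593/258471) -> (258471/147593): both odd, 147593 mod 4 = 1, 258471 mod 4 = 3, so the flip contributes +1; sign now +1
(258471/147593): 258471 mod 147593 = 110878, so (258471/147593) = (110878/147593)
factor out 2^1: 110878 = 2^1·55439; with 147593 mod 8 = 1, (2/147593) = +1; sign now +1; continue with (55439/147593)
flip (55439/147593) -> (147593/55439): both odd, 55439 mod 4 = 3, 147593 mod 4 = 1, so the flip contributes +1; sign now +1
(147593/55439): 147593 mod 55439 = 36715, so (147593/55439) = (36715/55439)
flip (36715/55439) -> (55439/36715): both odd, 36715 mod 4 = 3, 55439 mod 4 = 3, so the flip contributes -1; sign now -1
(55439/36715): 55439 mod 36715 = 18724, so (55439/36715) = (18724/36715)
factor out 2^2: 18724 = 2^2·4681; with 36715 mod 8 = 3, (2/36715) = -1; sign now -1; continue with (4681/36715)
flip (4681/36715) -> (36715/4681): both odd, 4681 mod 4 = 1, 36715 mod 4 = 3, so the flip contributes +1; sign now -1
(36715/4681): 36715 mod 4681 = 3948, so (36715/4681) = (3948/4681)
factor out 2^2: 3948 = 2^2·987; with 4681 mod 8 = 1, (2/4681) = +1; sign now -1; continue with (987/4681)
flip (987/4681) -> (4681/987): both odd, 987 mod 4 = 3, 4681 mod 4 = 1, so the flip contributes +1; sign now -1
(4681/987): 4681 mod 987 = 733, so (4681/987) = (733/987)
flip (733/987) -> (987/733): both odd, 733 mod 4 = 1, 987 mod 4 = 3, so the flip contributes +1; sign now -1
(987/733): 987 mod 733 = 254, so (987/733) = (254/733)
factor out 2^1: 254 = 2^1·127; with 733 mod 8 = 5, (2/733) = -1; sign now +1; continue with (127/733)
flip (127/733) -> (733/127): both odd, 127 mod 4 = 3, 733 mod 4 = 1, so the flip contributes +1; sign now +1
(733/127): 733 mod 127 = 98, so (733/127) = (98/127)
factor out 2^1: 98 = 2^1·49; with 127 mod 8 = 7, (2/127) = +1; sign now +1; continue with (49/127)
flip (49/127) -> (127/49): both odd, 49 mod 4 = 1, 127 mod 4 = 3, so the flip contributes +1; sign now +1
(127/49): 127 mod 49 = 29, so (127/49) = (29/49)
flip (29/49) -> (49/29): both odd, 29 mod 4 = 1, 49 mod 4 = 1, so the flip contributes +1; sign now +1
(49/29): 49 mod 29 = 20, so (49/29) = (20/29)
factor out 2^2: 20 = 2^2·5; with 29 mod 8 = 5, (2/29) = -1; sign now +1; continue with (5/29)
flip (5/29) -> (29/5): both odd, 5 mod 4 = 1, 29 mod 4 = 1, so the flip contributes +1; sign now +1
(29/5): 29 mod 5 = 4, so (29/5) = (4/5)
factor out 2^2: 4 = 2^2·1; with 5 mod 8 = 5, (2/5) = -1; sign now +1; continue with (1/5)
reached (1/5) = 1, so the symbol is +1

1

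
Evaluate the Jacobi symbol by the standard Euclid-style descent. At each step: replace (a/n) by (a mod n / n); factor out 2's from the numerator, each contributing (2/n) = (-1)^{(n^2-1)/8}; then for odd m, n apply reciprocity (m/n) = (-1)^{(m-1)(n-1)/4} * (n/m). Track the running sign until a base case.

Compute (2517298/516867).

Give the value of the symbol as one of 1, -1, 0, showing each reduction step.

1

(2517298/516867) = (449830/516867)   [reduce mod 516867]
449830 = 2^1·224915; (2/516867) = -1 since 516867 mod 8 = 3, so (449830/516867) = (-1)^1·(224915/516867); sign now -1
reciprocity: (224915/516867) = -1·(516867/224915) since 224915 mod 4 = 3, 516867 mod 4 = 3; sign now +1
(516867/224915) = (67037/224915)   [reduce mod 224915]
reciprocity: (67037/224915) = +1·(224915/67037) since 67037 mod 4 = 1, 224915 mod 4 = 3; sign now +1
(224915/67037) = (23804/67037)   [reduce mod 67037]
23804 = 2^2·5951; (2/67037) = -1 since 67037 mod 8 = 5, so (23804/67037) = (-1)^2·(5951/67037); sign now +1
reciprocity: (5951/67037) = +1·(67037/5951) since 5951 mod 4 = 3, 67037 mod 4 = 1; sign now +1
(67037/5951) = (1576/5951)   [reduce mod 5951]
1576 = 2^3·197; (2/5951) = +1 since 5951 mod 8 = 7, so (1576/5951) = (+1)^3·(197/5951); sign now +1
reciprocity: (197/5951) = +1·(5951/197) since 197 mod 4 = 1, 5951 mod 4 = 3; sign now +1
(5951/197) = (41/197)   [reduce mod 197]
reciprocity: (41/197) = +1·(197/41) since 41 mod 4 = 1, 197 mod 4 = 1; sign now +1
(197/41) = (33/41)   [reduce mod 41]
reciprocity: (33/41) = +1·(41/33) since 33 mod 4 = 1, 41 mod 4 = 1; sign now +1
(41/33) = (8/33)   [reduce mod 33]
8 = 2^3·1; (2/33) = +1 since 33 mod 8 = 1, so (8/33) = (+1)^3·(1/33); sign now +1
(1/33) = 1; final value = sign = +1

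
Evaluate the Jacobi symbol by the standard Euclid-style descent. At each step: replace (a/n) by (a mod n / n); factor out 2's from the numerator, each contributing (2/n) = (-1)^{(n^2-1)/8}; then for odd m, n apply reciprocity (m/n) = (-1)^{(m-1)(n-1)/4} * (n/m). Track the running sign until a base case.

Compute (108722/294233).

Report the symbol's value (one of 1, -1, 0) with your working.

factor out 2^1: 108722 = 2^1·54361; with 294233 mod 8 = 1, (2/294233) = +1; sign now +1; continue with (54361/294233)
flip (54361/294233) -> (294233/54361): both odd, 54361 mod 4 = 1, 294233 mod 4 = 1, so the flip contributes +1; sign now +1
(294233/54361): 294233 mod 54361 = 22428, so (294233/54361) = (22428/54361)
factor out 2^2: 22428 = 2^2·5607; with 54361 mod 8 = 1, (2/54361) = +1; sign now +1; continue with (5607/54361)
flip (5607/54361) -> (54361/5607): both odd, 5607 mod 4 = 3, 54361 mod 4 = 1, so the flip contributes +1; sign now +1
(54361/5607): 54361 mod 5607 = 3898, so (54361/5607) = (3898/5607)
factor out 2^1: 3898 = 2^1·1949; with 5607 mod 8 = 7, (2/5607) = +1; sign now +1; continue with (1949/5607)
flip (1949/5607) -> (5607/1949): both odd, 1949 mod 4 = 1, 5607 mod 4 = 3, so the flip contributes +1; sign now +1
(5607/1949): 5607 mod 1949 = 1709, so (5607/1949) = (1709/1949)
flip (1709/1949) -> (1949/1709): both odd, 1709 mod 4 = 1, 1949 mod 4 = 1, so the flip contributes +1; sign now +1
(1949/1709): 1949 mod 1709 = 240, so (1949/1709) = (240/1709)
factor out 2^4: 240 = 2^4·15; with 1709 mod 8 = 5, (2/1709) = -1; sign now +1; continue with (15/1709)
flip (15/1709) -> (1709/15): both odd, 15 mod 4 = 3, 1709 mod 4 = 1, so the flip contributes +1; sign now +1
(1709/15): 1709 mod 15 = 14, so (1709/15) = (14/15)
factor out 2^1: 14 = 2^1·7; with 15 mod 8 = 7, (2/15) = +1; sign now +1; continue with (7/15)
flip (7/15) -> (15/7): both odd, 7 mod 4 = 3, 15 mod 4 = 3, so the flip contributes -1; sign now -1
(15/7): 15 mod 7 = 1, so (15/7) = (1/7)
reached (1/7) = 1, so the symbol is -1

-1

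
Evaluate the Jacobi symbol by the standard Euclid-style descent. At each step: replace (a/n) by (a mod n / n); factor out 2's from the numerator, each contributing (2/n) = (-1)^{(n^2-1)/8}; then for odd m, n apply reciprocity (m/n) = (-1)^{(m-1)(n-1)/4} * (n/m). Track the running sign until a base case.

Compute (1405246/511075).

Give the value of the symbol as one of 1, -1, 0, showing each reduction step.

(1405246/511075): 1405246 mod 511075 = 383096, so (1405246/511075) = (383096/511075)
factor out 2^3: 383096 = 2^3·47887; with 511075 mod 8 = 3, (2/511075) = -1; sign now -1; continue with (47887/511075)
flip (47887/511075) -> (511075/47887): both odd, 47887 mod 4 = 3, 511075 mod 4 = 3, so the flip contributes -1; sign now +1
(511075/47887): 511075 mod 47887 = 32205, so (511075/47887) = (32205/47887)
flip (32205/47887) -> (47887/32205): both odd, 32205 mod 4 = 1, 47887 mod 4 = 3, so the flip contributes +1; sign now +1
(47887/32205): 47887 mod 32205 = 15682, so (47887/32205) = (15682/32205)
factor out 2^1: 15682 = 2^1·7841; with 32205 mod 8 = 5, (2/32205) = -1; sign now -1; continue with (7841/32205)
flip (7841/32205) -> (32205/7841): both odd, 7841 mod 4 = 1, 32205 mod 4 = 1, so the flip contributes +1; sign now -1
(32205/7841): 32205 mod 7841 = 841, so (32205/7841) = (841/7841)
flip (841/7841) -> (7841/841): both odd, 841 mod 4 = 1, 7841 mod 4 = 1, so the flip contributes +1; sign now -1
(7841/841): 7841 mod 841 = 272, so (7841/841) = (272/841)
factor out 2^4: 272 = 2^4·17; with 841 mod 8 = 1, (2/841) = +1; sign now -1; continue with (17/841)
flip (17/841) -> (841/17): both odd, 17 mod 4 = 1, 841 mod 4 = 1, so the flip contributes +1; sign now -1
(841/17): 841 mod 17 = 8, so (841/17) = (8/17)
factor out 2^3: 8 = 2^3·1; with 17 mod 8 = 1, (2/17) = +1; sign now -1; continue with (1/17)
reached (1/17) = 1, so the symbol is -1

-1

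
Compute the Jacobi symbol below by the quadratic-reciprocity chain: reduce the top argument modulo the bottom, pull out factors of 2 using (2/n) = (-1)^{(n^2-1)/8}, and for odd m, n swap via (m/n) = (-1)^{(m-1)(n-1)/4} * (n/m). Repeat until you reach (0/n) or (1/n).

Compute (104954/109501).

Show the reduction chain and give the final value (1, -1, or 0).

factor out 2^1: 104954 = 2^1·52477; with 109501 mod 8 = 5, (2/109501) = -1; sign now -1; continue with (52477/109501)
flip (52477/109501) -> (109501/52477): both odd, 52477 mod 4 = 1, 109501 mod 4 = 1, so the flip contributes +1; sign now -1
(109501/52477): 109501 mod 52477 = 4547, so (109501/52477) = (4547/52477)
flip (4547/52477) -> (52477/4547): both odd, 4547 mod 4 = 3, 52477 mod 4 = 1, so the flip contributes +1; sign now -1
(52477/4547): 52477 mod 4547 = 2460, so (52477/4547) = (2460/4547)
factor out 2^2: 2460 = 2^2·615; with 4547 mod 8 = 3, (2/4547) = -1; sign now -1; continue with (615/4547)
flip (615/4547) -> (4547/615): both odd, 615 mod 4 = 3, 4547 mod 4 = 3, so the flip contributes -1; sign now +1
(4547/615): 4547 mod 615 = 242, so (4547/615) = (242/615)
factor out 2^1: 242 = 2^1·121; with 615 mod 8 = 7, (2/615) = +1; sign now +1; continue with (121/615)
flip (121/615) -> (615/121): both odd, 121 mod 4 = 1, 615 mod 4 = 3, so the flip contributes +1; sign now +1
(615/121): 615 mod 121 = 10, so (615/121) = (10/121)
factor out 2^1: 10 = 2^1·5; with 121 mod 8 = 1, (2/121) = +1; sign now +1; continue with (5/121)
flip (5/121) -> (121/5): both odd, 5 mod 4 = 1, 121 mod 4 = 1, so the flip contributes +1; sign now +1
(121/5): 121 mod 5 = 1, so (121/5) = (1/5)
reached (1/5) = 1, so the symbol is +1

1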